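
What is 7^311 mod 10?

Last digits of 7^n: 7, 9, 3, 1 (period 4).
311 leaves remainder 3 on division by 4, so 7^311 ends in 3.

3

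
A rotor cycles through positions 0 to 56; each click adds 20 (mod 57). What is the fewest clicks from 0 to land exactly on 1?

57 = 2·20 + 17
20 = 1·17 + 3
17 = 5·3 + 2
3 = 1·2 + 1
2 = 2·1 + 0
Back-substituting gives 20·20 ≡ 1 (mod 57).

20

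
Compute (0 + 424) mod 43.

424 mod 43 = 37 (since 9·43 = 387).
(0 + 37) mod 43 = 37.

37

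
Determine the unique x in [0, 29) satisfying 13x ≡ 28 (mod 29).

13⁻¹ ≡ 9 (mod 29) because 13·9 = 117 = 4·29 + 1.
So x ≡ 9·28 = 252 ≡ 20 (mod 29).

20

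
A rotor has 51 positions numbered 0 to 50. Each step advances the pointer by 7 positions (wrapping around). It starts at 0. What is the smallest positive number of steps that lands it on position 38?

20

7⁻¹ ≡ 22 (mod 51) because 7·22 = 154 = 3·51 + 1.
Multiplying both sides by 22: x ≡ 22·38 = 836 ≡ 20 (mod 51).
Check: 7·20 = 140 = 2·51 + 38.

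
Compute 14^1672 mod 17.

16

Square-and-reduce mod 17: 14^1≡14, 14^2≡9, 14^4≡13, 14^8≡16, 14^16≡1, 14^32≡1, 14^64≡1, 14^128≡1, 14^256≡1, 14^512≡1, 14^1024≡1.
1672 = 8 + 128 + 512 + 1024, so 14^1672 ≡ 16·1·1·1 ≡ 16 (mod 17).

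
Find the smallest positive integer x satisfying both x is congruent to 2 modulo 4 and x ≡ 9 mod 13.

x ≡ 2 (mod 4) gives x ∈ {2, 6, 10, 14, 18, 22}.
The first of these with x mod 13 = 9 is 22.

22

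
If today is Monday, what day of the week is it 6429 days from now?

6429 mod 7 = 3 (since 918·7 = 6426).
Monday + 3 days → Thursday.

Thursday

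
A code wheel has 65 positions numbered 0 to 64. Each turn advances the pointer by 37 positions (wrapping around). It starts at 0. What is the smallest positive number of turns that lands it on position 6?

23

37⁻¹ ≡ 58 (mod 65) because 37·58 = 2146 = 33·65 + 1.
So x ≡ 58·6 = 348 ≡ 23 (mod 65).
Check: 37·23 = 851 = 13·65 + 6.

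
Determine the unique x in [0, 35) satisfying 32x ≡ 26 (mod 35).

3

The inverse of 32 mod 35 is 23 (since 32·23 = 736 ≡ 1).
Multiplying both sides by 23: x ≡ 23·26 = 598 ≡ 3 (mod 35).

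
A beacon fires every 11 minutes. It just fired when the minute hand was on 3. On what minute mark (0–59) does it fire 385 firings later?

38

385·11 = 4235.
4235 − 70·60 = 35, so 4235 ≡ 35 (mod 60).
(3 + 35) mod 60 = 38.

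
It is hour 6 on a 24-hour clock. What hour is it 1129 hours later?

7

1129 mod 24 = 1 (since 47·24 = 1128).
(6 + 1) mod 24 = 7.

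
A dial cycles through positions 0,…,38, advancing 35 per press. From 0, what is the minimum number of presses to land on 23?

The inverse of 35 mod 39 is 29 (since 35·29 = 1015 ≡ 1).
Multiplying both sides by 29: x ≡ 29·23 = 667 ≡ 4 (mod 39).
Check: 35·4 = 140 = 3·39 + 23.

4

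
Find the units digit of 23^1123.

The units digit of 23^n cycles with period 4: 3, 9, 7, 1, …
1123 mod 4 = 3, so the last digit matches 3^3 = 7.

7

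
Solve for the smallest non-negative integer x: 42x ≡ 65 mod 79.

The inverse of 42 mod 79 is 32 (since 42·32 = 1344 ≡ 1).
Multiplying both sides by 32: x ≡ 32·65 = 2080 ≡ 26 (mod 79).
Check: 42·26 = 1092 = 13·79 + 65.

26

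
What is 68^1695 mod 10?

Last digits of 8^n: 8, 4, 2, 6 (period 4).
1695 mod 4 = 3, so the last digit matches 8^3 = 2.

2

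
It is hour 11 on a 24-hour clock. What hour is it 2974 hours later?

9

Dividing 2974 by 24 gives quotient 123 and remainder 22.
(11 + 22) mod 24 = 9.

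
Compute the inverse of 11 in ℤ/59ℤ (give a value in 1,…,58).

59 = 5·11 + 4
11 = 2·4 + 3
4 = 1·3 + 1
3 = 3·1 + 0
Back-substituting gives 11·43 ≡ 1 (mod 59).

43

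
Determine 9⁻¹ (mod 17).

2

17 = 1·9 + 8
9 = 1·8 + 1
8 = 8·1 + 0
Back-substituting gives 9·2 ≡ 1 (mod 17).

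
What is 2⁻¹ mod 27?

2·14 = 28 = 1·27 + 1, so 2⁻¹ ≡ 14 (mod 27).

14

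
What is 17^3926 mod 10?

Last digits of 7^n: 7, 9, 3, 1 (period 4).
3926 mod 4 = 2, so the last digit matches 7^2 = 9.

9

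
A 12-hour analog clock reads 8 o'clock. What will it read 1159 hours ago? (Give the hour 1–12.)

Dividing 1159 by 12 gives quotient 96 and remainder 7.
8 − 7 → 1 on a 12-hour dial.

1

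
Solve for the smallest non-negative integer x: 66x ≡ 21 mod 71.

The inverse of 66 mod 71 is 14 (since 66·14 = 924 ≡ 1).
Multiplying both sides by 14: x ≡ 14·21 = 294 ≡ 10 (mod 71).

10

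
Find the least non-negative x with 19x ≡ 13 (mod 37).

26

19⁻¹ ≡ 2 (mod 37) because 19·2 = 38 = 1·37 + 1.
So x ≡ 2·13 = 26 ≡ 26 (mod 37).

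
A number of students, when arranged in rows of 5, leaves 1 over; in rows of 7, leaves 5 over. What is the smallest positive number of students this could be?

x ≡ 1 (mod 5) gives x ∈ {1, 6, 11, 16, 21, 26}.
The first of these with x mod 7 = 5 is 26.

26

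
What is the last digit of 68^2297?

Powers of 8 mod 10 repeat with period 4: 8, 4, 2, 6.
2297 leaves remainder 1 on division by 4, so 68^2297 ends in 8.

8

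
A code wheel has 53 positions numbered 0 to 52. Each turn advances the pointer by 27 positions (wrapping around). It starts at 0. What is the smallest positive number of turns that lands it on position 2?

The inverse of 27 mod 53 is 2 (since 27·2 = 54 ≡ 1).
Multiplying both sides by 2: x ≡ 2·2 = 4 ≡ 4 (mod 53).

4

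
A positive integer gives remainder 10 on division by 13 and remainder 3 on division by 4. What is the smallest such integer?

23

Since 4·10 ≡ 1 (mod 13), take x = 3 + 4·((10−3)·10 mod 13) = 3 + 4·5 = 23.
Check: 23 mod 13 = 10, 23 mod 4 = 3.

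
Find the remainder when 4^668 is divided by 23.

Square-and-reduce mod 23: 4^1≡4, 4^2≡16, 4^4≡3, 4^8≡9, 4^16≡12, 4^32≡6, 4^64≡13, 4^128≡8, 4^256≡18, 4^512≡2.
Since 668 = 4 + 8 + 16 + 128 + 512 in binary, 4^668 ≡ 3·9·12·8·2 ≡ 9 (mod 23).

9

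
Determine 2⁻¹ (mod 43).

22

43 = 21·2 + 1
2 = 2·1 + 0
Back-substituting gives 2·22 ≡ 1 (mod 43).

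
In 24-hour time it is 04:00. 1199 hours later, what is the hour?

3

Dividing 1199 by 24 gives quotient 49 and remainder 23.
(4 + 23) mod 24 = 3.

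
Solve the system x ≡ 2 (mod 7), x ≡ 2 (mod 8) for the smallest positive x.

x ≡ 2 (mod 7) gives x ∈ {2}.
The first of these with x mod 8 = 2 is 2.

2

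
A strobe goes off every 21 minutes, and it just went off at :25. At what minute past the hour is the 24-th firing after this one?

49

24·21 = 504.
504 = 8·60 + 24, so 504 mod 60 = 24.
(25 + 24) mod 60 = 49.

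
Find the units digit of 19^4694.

1

Last digits of 9^n: 9, 1 (period 2).
4694 leaves remainder 0 on division by 2, so 19^4694 ends in 1.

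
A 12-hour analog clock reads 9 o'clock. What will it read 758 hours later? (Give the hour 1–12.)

11

758 − 63·12 = 2, so 758 ≡ 2 (mod 12).
9 + 2 → 11 on a 12-hour dial.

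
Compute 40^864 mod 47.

25

Square-and-reduce mod 47: 40^1≡40, 40^2≡2, 40^4≡4, 40^8≡16, 40^16≡21, 40^32≡18, 40^64≡42, 40^128≡25, 40^256≡14, 40^512≡8.
864 = 32 + 64 + 256 + 512, so 40^864 ≡ 18·42·14·8 ≡ 25 (mod 47).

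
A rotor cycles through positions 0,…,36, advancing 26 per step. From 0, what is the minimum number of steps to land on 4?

26⁻¹ ≡ 10 (mod 37) because 26·10 = 260 = 7·37 + 1.
Multiplying both sides by 10: x ≡ 10·4 = 40 ≡ 3 (mod 37).

3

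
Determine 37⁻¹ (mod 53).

53 = 1·37 + 16
37 = 2·16 + 5
16 = 3·5 + 1
5 = 5·1 + 0
Back-substituting gives 37·43 ≡ 1 (mod 53).

43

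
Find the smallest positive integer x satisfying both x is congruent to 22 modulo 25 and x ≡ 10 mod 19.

447

Since 19·4 ≡ 1 (mod 25), take x = 10 + 19·((22−10)·4 mod 25) = 10 + 19·23 = 447.
Check: 447 mod 25 = 22, 447 mod 19 = 10.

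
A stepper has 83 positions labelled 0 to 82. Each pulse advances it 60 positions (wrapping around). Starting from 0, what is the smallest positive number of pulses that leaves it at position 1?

18

60·18 = 1080 = 13·83 + 1, so 60⁻¹ ≡ 18 (mod 83).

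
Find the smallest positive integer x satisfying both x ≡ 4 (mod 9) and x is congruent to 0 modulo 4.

Since 4·7 ≡ 1 (mod 9), take x = 0 + 4·((4−0)·7 mod 9) = 0 + 4·1 = 4.
Check: 4 mod 9 = 4, 4 mod 4 = 0.

4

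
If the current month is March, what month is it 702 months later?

September

702 = 58·12 + 6, so 702 mod 12 = 6.
March + 6 months → September.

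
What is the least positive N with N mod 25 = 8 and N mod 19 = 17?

283

Since 19·4 ≡ 1 (mod 25), take x = 17 + 19·((8−17)·4 mod 25) = 17 + 19·14 = 283.
Check: 283 mod 25 = 8, 283 mod 19 = 17.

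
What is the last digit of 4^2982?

Powers of 4 mod 10 repeat with period 2: 4, 6.
2982 mod 2 = 0, so the last digit matches 4^2 = 6.

6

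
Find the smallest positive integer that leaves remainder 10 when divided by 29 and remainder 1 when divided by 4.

x ≡ 1 (mod 4) gives x ∈ {1, 5, 9, 13, 17, 21, 25, 29, …}.
The first of these with x mod 29 = 10 is 97.

97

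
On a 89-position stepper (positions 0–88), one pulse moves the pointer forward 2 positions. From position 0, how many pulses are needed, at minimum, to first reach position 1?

45

2·45 = 90 = 1·89 + 1, so 2⁻¹ ≡ 45 (mod 89).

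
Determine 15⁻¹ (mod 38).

33

15·33 = 495 = 13·38 + 1, so 15⁻¹ ≡ 33 (mod 38).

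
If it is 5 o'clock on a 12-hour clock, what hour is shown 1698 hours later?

11

1698 − 141·12 = 6, so 1698 ≡ 6 (mod 12).
5 + 6 → 11 on a 12-hour dial.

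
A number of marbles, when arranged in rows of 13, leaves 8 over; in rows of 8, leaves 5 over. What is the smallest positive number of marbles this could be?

Since 8·5 ≡ 1 (mod 13), take x = 5 + 8·((8−5)·5 mod 13) = 5 + 8·2 = 21.
Check: 21 mod 13 = 8, 21 mod 8 = 5.

21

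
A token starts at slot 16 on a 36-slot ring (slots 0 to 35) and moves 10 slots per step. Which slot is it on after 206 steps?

206·10 = 2060.
2060 mod 36 = 8 (since 57·36 = 2052).
(16 + 8) mod 36 = 24.

24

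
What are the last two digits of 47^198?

Square-and-reduce mod 100: 47^1≡47, 47^2≡9, 47^4≡81, 47^8≡61, 47^16≡21, 47^32≡41, 47^64≡81, 47^128≡61.
Since 198 = 2 + 4 + 64 + 128 in binary, 47^198 ≡ 9·81·81·61 ≡ 89 (mod 100).

89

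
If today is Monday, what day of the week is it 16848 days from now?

Sunday

16848 − 2406·7 = 6, so 16848 ≡ 6 (mod 7).
Monday + 6 days → Sunday.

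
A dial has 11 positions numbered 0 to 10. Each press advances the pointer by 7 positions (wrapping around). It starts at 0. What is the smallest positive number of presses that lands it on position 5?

7

The inverse of 7 mod 11 is 8 (since 7·8 = 56 ≡ 1).
So x ≡ 8·5 = 40 ≡ 7 (mod 11).
Check: 7·7 = 49 = 4·11 + 5.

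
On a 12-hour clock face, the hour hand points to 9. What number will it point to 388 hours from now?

388 − 32·12 = 4, so 388 ≡ 4 (mod 12).
9 + 4 → 1 on a 12-hour dial.

1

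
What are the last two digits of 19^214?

By repeated squaring mod 100: 19^1≡19, 19^2≡61, 19^4≡21, 19^8≡41, 19^16≡81, 19^32≡61, 19^64≡21, 19^128≡41.
214 = 2 + 4 + 16 + 64 + 128, so 19^214 ≡ 61·21·81·21·41 ≡ 21 (mod 100).

21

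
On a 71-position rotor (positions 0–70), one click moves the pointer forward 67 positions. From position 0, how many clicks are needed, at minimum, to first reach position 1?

67·53 = 3551 = 50·71 + 1, so 67⁻¹ ≡ 53 (mod 71).

53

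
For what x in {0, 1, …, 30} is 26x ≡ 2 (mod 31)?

12

26⁻¹ ≡ 6 (mod 31) because 26·6 = 156 = 5·31 + 1.
So x ≡ 6·2 = 12 ≡ 12 (mod 31).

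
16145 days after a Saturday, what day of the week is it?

Tuesday

16145 mod 7 = 3 (since 2306·7 = 16142).
Saturday + 3 days → Tuesday.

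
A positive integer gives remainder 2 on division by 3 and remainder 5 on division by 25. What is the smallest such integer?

x ≡ 2 (mod 3) gives x ∈ {2, 5}.
The first of these with x mod 25 = 5 is 5.

5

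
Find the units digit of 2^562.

Last digits of 2^n: 2, 4, 8, 6 (period 4).
562 leaves remainder 2 on division by 4, so 2^562 ends in 4.

4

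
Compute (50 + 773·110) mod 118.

2

773·110 = 85030.
85030 = 720·118 + 70, so 85030 mod 118 = 70.
(50 + 70) mod 118 = 2.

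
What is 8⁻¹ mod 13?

8·5 = 40 = 3·13 + 1, so 8⁻¹ ≡ 5 (mod 13).

5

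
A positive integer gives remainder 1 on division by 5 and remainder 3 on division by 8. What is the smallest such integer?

Since 8·2 ≡ 1 (mod 5), take x = 3 + 8·((1−3)·2 mod 5) = 3 + 8·1 = 11.
Check: 11 mod 5 = 1, 11 mod 8 = 3.

11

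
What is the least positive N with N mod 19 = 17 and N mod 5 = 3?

93

Since 5·4 ≡ 1 (mod 19), take x = 3 + 5·((17−3)·4 mod 19) = 3 + 5·18 = 93.
Check: 93 mod 19 = 17, 93 mod 5 = 3.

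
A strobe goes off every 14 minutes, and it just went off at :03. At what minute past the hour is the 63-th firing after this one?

45

63·14 = 882.
Dividing 882 by 60 gives quotient 14 and remainder 42.
(3 + 42) mod 60 = 45.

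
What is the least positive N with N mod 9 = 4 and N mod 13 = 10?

Since 13·7 ≡ 1 (mod 9), take x = 10 + 13·((4−10)·7 mod 9) = 10 + 13·3 = 49.
Check: 49 mod 9 = 4, 49 mod 13 = 10.

49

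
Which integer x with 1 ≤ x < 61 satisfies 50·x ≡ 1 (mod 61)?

11

50·11 = 550 = 9·61 + 1, so 50⁻¹ ≡ 11 (mod 61).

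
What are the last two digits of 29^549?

69

By repeated squaring mod 100: 29^1≡29, 29^2≡41, 29^4≡81, 29^8≡61, 29^16≡21, 29^32≡41, 29^64≡81, 29^128≡61, 29^256≡21, 29^512≡41.
Since 549 = 1 + 4 + 32 + 512 in binary, 29^549 ≡ 29·81·41·41 ≡ 69 (mod 100).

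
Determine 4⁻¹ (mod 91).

23

4·23 = 92 = 1·91 + 1, so 4⁻¹ ≡ 23 (mod 91).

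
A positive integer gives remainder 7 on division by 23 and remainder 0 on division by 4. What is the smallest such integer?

x ≡ 0 (mod 4) gives x ∈ {0, 4, 8, 12, 16, 20, 24, 28, …}.
The first of these with x mod 23 = 7 is 76.

76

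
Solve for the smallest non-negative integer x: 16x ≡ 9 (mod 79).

16⁻¹ ≡ 5 (mod 79) because 16·5 = 80 = 1·79 + 1.
So x ≡ 5·9 = 45 ≡ 45 (mod 79).

45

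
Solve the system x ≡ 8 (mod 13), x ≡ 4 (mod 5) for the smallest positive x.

34

x ≡ 4 (mod 5) gives x ∈ {4, 9, 14, 19, 24, 29, 34}.
The first of these with x mod 13 = 8 is 34.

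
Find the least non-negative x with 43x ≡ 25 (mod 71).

27

43⁻¹ ≡ 38 (mod 71) because 43·38 = 1634 = 23·71 + 1.
Multiplying both sides by 38: x ≡ 38·25 = 950 ≡ 27 (mod 71).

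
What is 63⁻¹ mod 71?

62

71 = 1·63 + 8
63 = 7·8 + 7
8 = 1·7 + 1
7 = 7·1 + 0
Back-substituting gives 63·62 ≡ 1 (mod 71).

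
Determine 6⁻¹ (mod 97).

6·81 = 486 = 5·97 + 1, so 6⁻¹ ≡ 81 (mod 97).

81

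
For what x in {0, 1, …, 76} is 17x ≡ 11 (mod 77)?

55

17⁻¹ ≡ 68 (mod 77) because 17·68 = 1156 = 15·77 + 1.
So x ≡ 68·11 = 748 ≡ 55 (mod 77).
Check: 17·55 = 935 = 12·77 + 11.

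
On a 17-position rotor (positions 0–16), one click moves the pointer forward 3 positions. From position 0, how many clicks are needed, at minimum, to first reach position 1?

6

3·6 = 18 = 1·17 + 1, so 3⁻¹ ≡ 6 (mod 17).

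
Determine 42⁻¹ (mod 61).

16

42·16 = 672 = 11·61 + 1, so 42⁻¹ ≡ 16 (mod 61).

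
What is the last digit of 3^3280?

1

Last digits of 3^n: 3, 9, 7, 1 (period 4).
3280 leaves remainder 0 on division by 4, so 3^3280 ends in 1.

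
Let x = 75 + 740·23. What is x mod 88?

740·23 = 17020.
17020 − 193·88 = 36, so 17020 ≡ 36 (mod 88).
(75 + 36) mod 88 = 23.

23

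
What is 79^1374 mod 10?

1

The units digit of 79^n cycles with period 2: 9, 1, …
1374 mod 2 = 0, so the last digit matches 9^2 = 1.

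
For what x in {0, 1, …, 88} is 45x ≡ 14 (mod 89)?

The inverse of 45 mod 89 is 2 (since 45·2 = 90 ≡ 1).
So x ≡ 2·14 = 28 ≡ 28 (mod 89).

28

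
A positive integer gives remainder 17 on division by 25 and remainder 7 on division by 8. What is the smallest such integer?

167

x ≡ 7 (mod 8) gives x ∈ {7, 15, 23, 31, 39, 47, 55, 63, …}.
The first of these with x mod 25 = 17 is 167.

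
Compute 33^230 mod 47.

1

Successive squares of 33 mod 47: 33^1≡33, 33^2≡8, 33^4≡17, 33^8≡7, 33^16≡2, 33^32≡4, 33^64≡16, 33^128≡21.
Since 230 = 2 + 4 + 32 + 64 + 128 in binary, 33^230 ≡ 8·17·4·16·21 ≡ 1 (mod 47).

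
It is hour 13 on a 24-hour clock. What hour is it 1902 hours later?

Dividing 1902 by 24 gives quotient 79 and remainder 6.
(13 + 6) mod 24 = 19.

19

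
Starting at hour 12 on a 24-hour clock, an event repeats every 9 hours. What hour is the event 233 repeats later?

233·9 = 2097.
2097 mod 24 = 9 (since 87·24 = 2088).
(12 + 9) mod 24 = 21.

21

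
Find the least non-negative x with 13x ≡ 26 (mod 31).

13⁻¹ ≡ 12 (mod 31) because 13·12 = 156 = 5·31 + 1.
Multiplying both sides by 12: x ≡ 12·26 = 312 ≡ 2 (mod 31).
Check: 13·2 = 26 = 0·31 + 26.

2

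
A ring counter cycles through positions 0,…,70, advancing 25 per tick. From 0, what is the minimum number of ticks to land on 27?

38

The inverse of 25 mod 71 is 54 (since 25·54 = 1350 ≡ 1).
Multiplying both sides by 54: x ≡ 54·27 = 1458 ≡ 38 (mod 71).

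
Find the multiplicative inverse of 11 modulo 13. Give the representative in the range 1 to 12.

6

13 = 1·11 + 2
11 = 5·2 + 1
2 = 2·1 + 0
Back-substituting gives 11·6 ≡ 1 (mod 13).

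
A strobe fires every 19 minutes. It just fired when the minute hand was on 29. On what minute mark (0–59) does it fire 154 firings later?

15

154·19 = 2926.
2926 mod 60 = 46 (since 48·60 = 2880).
(29 + 46) mod 60 = 15.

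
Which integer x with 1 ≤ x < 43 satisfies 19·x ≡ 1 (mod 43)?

43 = 2·19 + 5
19 = 3·5 + 4
5 = 1·4 + 1
4 = 4·1 + 0
Back-substituting gives 19·34 ≡ 1 (mod 43).

34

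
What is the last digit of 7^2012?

1

The units digit of 7^n cycles with period 4: 7, 9, 3, 1, …
2012 leaves remainder 0 on division by 4, so 7^2012 ends in 1.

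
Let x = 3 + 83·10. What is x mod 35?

28

83·10 = 830.
Dividing 830 by 35 gives quotient 23 and remainder 25.
(3 + 25) mod 35 = 28.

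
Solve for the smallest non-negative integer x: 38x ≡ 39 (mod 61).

54

38⁻¹ ≡ 53 (mod 61) because 38·53 = 2014 = 33·61 + 1.
Multiplying both sides by 53: x ≡ 53·39 = 2067 ≡ 54 (mod 61).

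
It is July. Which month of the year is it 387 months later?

387 mod 12 = 3 (since 32·12 = 384).
July + 3 months → October.

October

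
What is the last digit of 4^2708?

The units digit of 4^n cycles with period 2: 4, 6, …
2708 mod 2 = 0, so the last digit matches 4^2 = 6.

6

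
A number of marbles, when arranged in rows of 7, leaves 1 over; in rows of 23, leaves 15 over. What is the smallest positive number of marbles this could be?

15

Since 23·4 ≡ 1 (mod 7), take x = 15 + 23·((1−15)·4 mod 7) = 15 + 23·0 = 15.
Check: 15 mod 7 = 1, 15 mod 23 = 15.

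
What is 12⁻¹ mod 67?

12·28 = 336 = 5·67 + 1, so 12⁻¹ ≡ 28 (mod 67).

28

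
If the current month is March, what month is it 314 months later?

May

Dividing 314 by 12 gives quotient 26 and remainder 2.
March + 2 months → May.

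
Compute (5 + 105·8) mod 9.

105·8 = 840.
840 − 93·9 = 3, so 840 ≡ 3 (mod 9).
(5 + 3) mod 9 = 8.

8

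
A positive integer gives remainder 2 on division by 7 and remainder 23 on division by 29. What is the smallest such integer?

x ≡ 2 (mod 7) gives x ∈ {2, 9, 16, 23}.
The first of these with x mod 29 = 23 is 23.

23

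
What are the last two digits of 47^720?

Successive squares of 47 mod 100: 47^1≡47, 47^2≡9, 47^4≡81, 47^8≡61, 47^16≡21, 47^32≡41, 47^64≡81, 47^128≡61, 47^256≡21, 47^512≡41.
Since 720 = 16 + 64 + 128 + 512 in binary, 47^720 ≡ 21·81·61·41 ≡ 1 (mod 100).

01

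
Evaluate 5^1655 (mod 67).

By repeated squaring mod 67: 5^1≡5, 5^2≡25, 5^4≡22, 5^8≡15, 5^16≡24, 5^32≡40, 5^64≡59, 5^128≡64, 5^256≡9, 5^512≡14, 5^1024≡62.
Since 1655 = 1 + 2 + 4 + 16 + 32 + 64 + 512 + 1024 in binary, 5^1655 ≡ 5·25·22·24·40·59·14·62 ≡ 43 (mod 67).

43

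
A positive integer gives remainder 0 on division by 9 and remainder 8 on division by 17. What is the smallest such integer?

x ≡ 0 (mod 9) gives x ∈ {0, 9, 18, 27, 36, 45, 54, 63, …}.
The first of these with x mod 17 = 8 is 144.

144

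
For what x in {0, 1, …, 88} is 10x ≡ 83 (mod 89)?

35

10⁻¹ ≡ 9 (mod 89) because 10·9 = 90 = 1·89 + 1.
Multiplying both sides by 9: x ≡ 9·83 = 747 ≡ 35 (mod 89).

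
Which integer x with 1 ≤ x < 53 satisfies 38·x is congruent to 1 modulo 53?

53 = 1·38 + 15
38 = 2·15 + 8
15 = 1·8 + 7
8 = 1·7 + 1
7 = 7·1 + 0
Back-substituting gives 38·7 ≡ 1 (mod 53).

7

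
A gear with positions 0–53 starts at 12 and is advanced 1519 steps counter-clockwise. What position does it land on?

5

1519 − 28·54 = 7, so 1519 ≡ 7 (mod 54).
(12 − 7) mod 54 = 5.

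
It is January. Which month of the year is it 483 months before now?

October

483 mod 12 = 3 (since 40·12 = 480).
January − 3 months → October.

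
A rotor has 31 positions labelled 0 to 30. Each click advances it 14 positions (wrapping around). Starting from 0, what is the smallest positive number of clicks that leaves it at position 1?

20

14·20 = 280 = 9·31 + 1, so 14⁻¹ ≡ 20 (mod 31).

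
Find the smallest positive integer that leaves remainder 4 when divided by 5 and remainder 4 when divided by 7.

x ≡ 4 (mod 5) gives x ∈ {4}.
The first of these with x mod 7 = 4 is 4.

4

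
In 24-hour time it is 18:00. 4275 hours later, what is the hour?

21

Dividing 4275 by 24 gives quotient 178 and remainder 3.
(18 + 3) mod 24 = 21.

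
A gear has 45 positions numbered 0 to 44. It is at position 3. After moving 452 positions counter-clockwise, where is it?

452 mod 45 = 2 (since 10·45 = 450).
(3 − 2) mod 45 = 1.

1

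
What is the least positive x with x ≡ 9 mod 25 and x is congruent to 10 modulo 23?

309

x ≡ 10 (mod 23) gives x ∈ {10, 33, 56, 79, 102, 125, 148, 171, …}.
The first of these with x mod 25 = 9 is 309.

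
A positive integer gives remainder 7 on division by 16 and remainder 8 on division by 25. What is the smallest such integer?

Since 25·9 ≡ 1 (mod 16), take x = 8 + 25·((7−8)·9 mod 16) = 8 + 25·7 = 183.
Check: 183 mod 16 = 7, 183 mod 25 = 8.

183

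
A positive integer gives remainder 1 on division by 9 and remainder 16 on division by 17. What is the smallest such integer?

118

Since 17·8 ≡ 1 (mod 9), take x = 16 + 17·((1−16)·8 mod 9) = 16 + 17·6 = 118.
Check: 118 mod 9 = 1, 118 mod 17 = 16.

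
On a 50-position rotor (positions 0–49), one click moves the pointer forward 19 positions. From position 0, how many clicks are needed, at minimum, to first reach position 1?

29

50 = 2·19 + 12
19 = 1·12 + 7
12 = 1·7 + 5
7 = 1·5 + 2
5 = 2·2 + 1
2 = 2·1 + 0
Back-substituting gives 19·29 ≡ 1 (mod 50).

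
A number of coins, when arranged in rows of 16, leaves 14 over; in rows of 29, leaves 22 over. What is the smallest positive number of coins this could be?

x ≡ 14 (mod 16) gives x ∈ {14, 30, 46, 62, 78, 94, 110, 126, …}.
The first of these with x mod 29 = 22 is 254.

254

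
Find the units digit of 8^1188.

Powers of 8 mod 10 repeat with period 4: 8, 4, 2, 6.
1188 mod 4 = 0, so the last digit matches 8^4 = 6.

6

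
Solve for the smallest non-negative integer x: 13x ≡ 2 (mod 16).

The inverse of 13 mod 16 is 5 (since 13·5 = 65 ≡ 1).
Multiplying both sides by 5: x ≡ 5·2 = 10 ≡ 10 (mod 16).

10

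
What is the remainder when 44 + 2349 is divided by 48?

2349 mod 48 = 45 (since 48·48 = 2304).
(44 + 45) mod 48 = 41.

41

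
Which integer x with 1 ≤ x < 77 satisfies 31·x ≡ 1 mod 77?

5

77 = 2·31 + 15
31 = 2·15 + 1
15 = 15·1 + 0
Back-substituting gives 31·5 ≡ 1 (mod 77).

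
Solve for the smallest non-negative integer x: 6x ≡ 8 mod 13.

6⁻¹ ≡ 11 (mod 13) because 6·11 = 66 = 5·13 + 1.
Multiplying both sides by 11: x ≡ 11·8 = 88 ≡ 10 (mod 13).

10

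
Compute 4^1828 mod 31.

Successive squares of 4 mod 31: 4^1≡4, 4^2≡16, 4^4≡8, 4^8≡2, 4^16≡4, 4^32≡16, 4^64≡8, 4^128≡2, 4^256≡4, 4^512≡16, 4^1024≡8.
1828 = 4 + 32 + 256 + 512 + 1024, so 4^1828 ≡ 8·16·4·16·8 ≡ 2 (mod 31).

2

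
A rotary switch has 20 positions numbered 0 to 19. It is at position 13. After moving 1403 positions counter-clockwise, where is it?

1403 mod 20 = 3 (since 70·20 = 1400).
(13 − 3) mod 20 = 10.

10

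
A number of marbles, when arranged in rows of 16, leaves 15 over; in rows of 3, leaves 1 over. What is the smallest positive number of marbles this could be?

31

Since 3·11 ≡ 1 (mod 16), take x = 1 + 3·((15−1)·11 mod 16) = 1 + 3·10 = 31.
Check: 31 mod 16 = 15, 31 mod 3 = 1.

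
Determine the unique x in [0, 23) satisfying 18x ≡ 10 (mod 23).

18⁻¹ ≡ 9 (mod 23) because 18·9 = 162 = 7·23 + 1.
So x ≡ 9·10 = 90 ≡ 21 (mod 23).

21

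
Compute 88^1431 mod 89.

88

Successive squares of 88 mod 89: 88^1≡88, 88^2≡1, 88^4≡1, 88^8≡1, 88^16≡1, 88^32≡1, 88^64≡1, 88^128≡1, 88^256≡1, 88^512≡1, 88^1024≡1.
1431 = 1 + 2 + 4 + 16 + 128 + 256 + 1024, so 88^1431 ≡ 88·1·1·1·1·1·1 ≡ 88 (mod 89).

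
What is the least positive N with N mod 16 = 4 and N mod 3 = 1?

4

Since 3·11 ≡ 1 (mod 16), take x = 1 + 3·((4−1)·11 mod 16) = 1 + 3·1 = 4.
Check: 4 mod 16 = 4, 4 mod 3 = 1.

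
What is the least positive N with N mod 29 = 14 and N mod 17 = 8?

x ≡ 8 (mod 17) gives x ∈ {8, 25, 42, 59, 76, 93, 110, 127, …}.
The first of these with x mod 29 = 14 is 246.

246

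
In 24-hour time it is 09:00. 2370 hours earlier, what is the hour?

2370 mod 24 = 18 (since 98·24 = 2352).
(9 − 18) mod 24 = 15.

15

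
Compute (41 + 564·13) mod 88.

69

564·13 = 7332.
7332 = 83·88 + 28, so 7332 mod 88 = 28.
(41 + 28) mod 88 = 69.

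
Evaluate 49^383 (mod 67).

21

By repeated squaring mod 67: 49^1≡49, 49^2≡56, 49^4≡54, 49^8≡35, 49^16≡19, 49^32≡26, 49^64≡6, 49^128≡36, 49^256≡23.
Since 383 = 1 + 2 + 4 + 8 + 16 + 32 + 64 + 256 in binary, 49^383 ≡ 49·56·54·35·19·26·6·23 ≡ 21 (mod 67).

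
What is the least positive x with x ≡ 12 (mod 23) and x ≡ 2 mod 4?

58

x ≡ 2 (mod 4) gives x ∈ {2, 6, 10, 14, 18, 22, 26, 30, …}.
The first of these with x mod 23 = 12 is 58.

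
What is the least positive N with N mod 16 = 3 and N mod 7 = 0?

35

x ≡ 0 (mod 7) gives x ∈ {0, 7, 14, 21, 28, 35}.
The first of these with x mod 16 = 3 is 35.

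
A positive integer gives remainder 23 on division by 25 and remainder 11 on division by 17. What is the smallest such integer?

x ≡ 11 (mod 17) gives x ∈ {11, 28, 45, 62, 79, 96, 113, 130, …}.
The first of these with x mod 25 = 23 is 198.

198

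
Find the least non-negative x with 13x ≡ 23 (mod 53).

13⁻¹ ≡ 49 (mod 53) because 13·49 = 637 = 12·53 + 1.
So x ≡ 49·23 = 1127 ≡ 14 (mod 53).
Check: 13·14 = 182 = 3·53 + 23.

14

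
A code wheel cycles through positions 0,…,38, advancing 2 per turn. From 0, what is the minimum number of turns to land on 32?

The inverse of 2 mod 39 is 20 (since 2·20 = 40 ≡ 1).
So x ≡ 20·32 = 640 ≡ 16 (mod 39).
Check: 2·16 = 32 = 0·39 + 32.

16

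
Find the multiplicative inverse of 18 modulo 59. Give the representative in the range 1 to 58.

59 = 3·18 + 5
18 = 3·5 + 3
5 = 1·3 + 2
3 = 1·2 + 1
2 = 2·1 + 0
Back-substituting gives 18·23 ≡ 1 (mod 59).

23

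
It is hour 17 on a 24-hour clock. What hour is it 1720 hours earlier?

1

1720 − 71·24 = 16, so 1720 ≡ 16 (mod 24).
(17 − 16) mod 24 = 1.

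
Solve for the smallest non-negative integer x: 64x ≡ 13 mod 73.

31

64⁻¹ ≡ 8 (mod 73) because 64·8 = 512 = 7·73 + 1.
So x ≡ 8·13 = 104 ≡ 31 (mod 73).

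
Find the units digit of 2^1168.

Last digits of 2^n: 2, 4, 8, 6 (period 4).
1168 leaves remainder 0 on division by 4, so 2^1168 ends in 6.

6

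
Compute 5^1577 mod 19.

6

Successive squares of 5 mod 19: 5^1≡5, 5^2≡6, 5^4≡17, 5^8≡4, 5^16≡16, 5^32≡9, 5^64≡5, 5^128≡6, 5^256≡17, 5^512≡4, 5^1024≡16.
Since 1577 = 1 + 8 + 32 + 512 + 1024 in binary, 5^1577 ≡ 5·4·9·4·16 ≡ 6 (mod 19).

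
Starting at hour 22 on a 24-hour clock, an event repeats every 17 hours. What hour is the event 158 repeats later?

20

158·17 = 2686.
2686 mod 24 = 22 (since 111·24 = 2664).
(22 + 22) mod 24 = 20.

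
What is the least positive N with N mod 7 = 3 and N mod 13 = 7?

Since 13·6 ≡ 1 (mod 7), take x = 7 + 13·((3−7)·6 mod 7) = 7 + 13·4 = 59.
Check: 59 mod 7 = 3, 59 mod 13 = 7.

59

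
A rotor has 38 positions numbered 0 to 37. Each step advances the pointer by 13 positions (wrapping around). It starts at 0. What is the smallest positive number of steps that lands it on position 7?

21

13⁻¹ ≡ 3 (mod 38) because 13·3 = 39 = 1·38 + 1.
So x ≡ 3·7 = 21 ≡ 21 (mod 38).
Check: 13·21 = 273 = 7·38 + 7.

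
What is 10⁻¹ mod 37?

10·26 = 260 = 7·37 + 1, so 10⁻¹ ≡ 26 (mod 37).

26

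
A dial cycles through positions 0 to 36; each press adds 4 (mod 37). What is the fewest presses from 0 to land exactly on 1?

37 = 9·4 + 1
4 = 4·1 + 0
Back-substituting gives 4·28 ≡ 1 (mod 37).

28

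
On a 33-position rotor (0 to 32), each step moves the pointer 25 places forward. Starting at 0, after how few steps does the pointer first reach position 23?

25⁻¹ ≡ 4 (mod 33) because 25·4 = 100 = 3·33 + 1.
So x ≡ 4·23 = 92 ≡ 26 (mod 33).
Check: 25·26 = 650 = 19·33 + 23.

26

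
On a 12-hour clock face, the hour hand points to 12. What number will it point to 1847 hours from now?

11

1847 mod 12 = 11 (since 153·12 = 1836).
12 + 11 → 11 on a 12-hour dial.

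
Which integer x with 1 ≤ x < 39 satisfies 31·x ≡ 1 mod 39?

34

31·34 = 1054 = 27·39 + 1, so 31⁻¹ ≡ 34 (mod 39).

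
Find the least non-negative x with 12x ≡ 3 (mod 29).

The inverse of 12 mod 29 is 17 (since 12·17 = 204 ≡ 1).
Multiplying both sides by 17: x ≡ 17·3 = 51 ≡ 22 (mod 29).

22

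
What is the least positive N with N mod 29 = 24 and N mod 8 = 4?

140

Since 8·11 ≡ 1 (mod 29), take x = 4 + 8·((24−4)·11 mod 29) = 4 + 8·17 = 140.
Check: 140 mod 29 = 24, 140 mod 8 = 4.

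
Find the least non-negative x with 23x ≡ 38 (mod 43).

11

23⁻¹ ≡ 15 (mod 43) because 23·15 = 345 = 8·43 + 1.
So x ≡ 15·38 = 570 ≡ 11 (mod 43).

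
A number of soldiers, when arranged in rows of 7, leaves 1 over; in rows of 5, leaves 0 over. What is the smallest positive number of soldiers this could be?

x ≡ 0 (mod 5) gives x ∈ {0, 5, 10, 15}.
The first of these with x mod 7 = 1 is 15.

15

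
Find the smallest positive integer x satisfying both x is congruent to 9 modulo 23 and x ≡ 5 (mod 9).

x ≡ 5 (mod 9) gives x ∈ {5, 14, 23, 32}.
The first of these with x mod 23 = 9 is 32.

32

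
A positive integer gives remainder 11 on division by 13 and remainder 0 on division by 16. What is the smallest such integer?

128

x ≡ 11 (mod 13) gives x ∈ {11, 24, 37, 50, 63, 76, 89, 102, …}.
The first of these with x mod 16 = 0 is 128.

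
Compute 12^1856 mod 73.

2

Successive squares of 12 mod 73: 12^1≡12, 12^2≡71, 12^4≡4, 12^8≡16, 12^16≡37, 12^32≡55, 12^64≡32, 12^128≡2, 12^256≡4, 12^512≡16, 12^1024≡37.
Since 1856 = 64 + 256 + 512 + 1024 in binary, 12^1856 ≡ 32·4·16·37 ≡ 2 (mod 73).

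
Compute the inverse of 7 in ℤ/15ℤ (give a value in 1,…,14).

15 = 2·7 + 1
7 = 7·1 + 0
Back-substituting gives 7·13 ≡ 1 (mod 15).

13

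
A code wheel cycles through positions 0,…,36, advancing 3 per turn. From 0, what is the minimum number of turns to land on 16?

30

The inverse of 3 mod 37 is 25 (since 3·25 = 75 ≡ 1).
Multiplying both sides by 25: x ≡ 25·16 = 400 ≡ 30 (mod 37).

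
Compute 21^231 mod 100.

By repeated squaring mod 100: 21^1≡21, 21^2≡41, 21^4≡81, 21^8≡61, 21^16≡21, 21^32≡41, 21^64≡81, 21^128≡61.
Since 231 = 1 + 2 + 4 + 32 + 64 + 128 in binary, 21^231 ≡ 21·41·81·41·81·61 ≡ 21 (mod 100).

21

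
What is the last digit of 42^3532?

6

Last digits of 2^n: 2, 4, 8, 6 (period 4).
3532 leaves remainder 0 on division by 4, so 42^3532 ends in 6.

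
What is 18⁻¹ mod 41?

18·16 = 288 = 7·41 + 1, so 18⁻¹ ≡ 16 (mod 41).

16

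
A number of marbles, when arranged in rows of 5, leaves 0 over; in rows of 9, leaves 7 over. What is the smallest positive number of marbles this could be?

Since 9·4 ≡ 1 (mod 5), take x = 7 + 9·((0−7)·4 mod 5) = 7 + 9·2 = 25.
Check: 25 mod 5 = 0, 25 mod 9 = 7.

25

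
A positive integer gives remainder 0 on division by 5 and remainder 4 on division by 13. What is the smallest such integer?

30

Since 13·2 ≡ 1 (mod 5), take x = 4 + 13·((0−4)·2 mod 5) = 4 + 13·2 = 30.
Check: 30 mod 5 = 0, 30 mod 13 = 4.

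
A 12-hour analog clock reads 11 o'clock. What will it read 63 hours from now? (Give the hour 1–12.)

63 = 5·12 + 3, so 63 mod 12 = 3.
11 + 3 → 2 on a 12-hour dial.

2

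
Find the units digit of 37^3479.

The units digit of 37^n cycles with period 4: 7, 9, 3, 1, …
3479 mod 4 = 3, so the last digit matches 7^3 = 3.

3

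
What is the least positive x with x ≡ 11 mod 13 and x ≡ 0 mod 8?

Since 8·5 ≡ 1 (mod 13), take x = 0 + 8·((11−0)·5 mod 13) = 0 + 8·3 = 24.
Check: 24 mod 13 = 11, 24 mod 8 = 0.

24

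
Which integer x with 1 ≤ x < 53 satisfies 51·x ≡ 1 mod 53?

26

51·26 = 1326 = 25·53 + 1, so 51⁻¹ ≡ 26 (mod 53).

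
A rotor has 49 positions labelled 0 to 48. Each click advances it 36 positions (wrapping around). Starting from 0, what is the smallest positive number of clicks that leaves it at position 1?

49 = 1·36 + 13
36 = 2·13 + 10
13 = 1·10 + 3
10 = 3·3 + 1
3 = 3·1 + 0
Back-substituting gives 36·15 ≡ 1 (mod 49).

15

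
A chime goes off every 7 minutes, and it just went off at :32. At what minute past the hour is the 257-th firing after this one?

31

257·7 = 1799.
1799 − 29·60 = 59, so 1799 ≡ 59 (mod 60).
(32 + 59) mod 60 = 31.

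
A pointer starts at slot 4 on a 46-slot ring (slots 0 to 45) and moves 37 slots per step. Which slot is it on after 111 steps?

111·37 = 4107.
4107 = 89·46 + 13, so 4107 mod 46 = 13.
(4 + 13) mod 46 = 17.

17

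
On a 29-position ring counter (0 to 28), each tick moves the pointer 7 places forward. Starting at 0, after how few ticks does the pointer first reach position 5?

The inverse of 7 mod 29 is 25 (since 7·25 = 175 ≡ 1).
So x ≡ 25·5 = 125 ≡ 9 (mod 29).

9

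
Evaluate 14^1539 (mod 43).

21

Square-and-reduce mod 43: 14^1≡14, 14^2≡24, 14^4≡17, 14^8≡31, 14^16≡15, 14^32≡10, 14^64≡14, 14^128≡24, 14^256≡17, 14^512≡31, 14^1024≡15.
1539 = 1 + 2 + 512 + 1024, so 14^1539 ≡ 14·24·31·15 ≡ 21 (mod 43).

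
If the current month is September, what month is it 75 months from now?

December

75 = 6·12 + 3, so 75 mod 12 = 3.
September + 3 months → December.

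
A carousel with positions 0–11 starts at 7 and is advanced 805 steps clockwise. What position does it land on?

8

805 − 67·12 = 1, so 805 ≡ 1 (mod 12).
(7 + 1) mod 12 = 8.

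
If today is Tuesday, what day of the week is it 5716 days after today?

Saturday

5716 = 816·7 + 4, so 5716 mod 7 = 4.
Tuesday + 4 days → Saturday.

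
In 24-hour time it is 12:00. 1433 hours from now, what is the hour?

1433 mod 24 = 17 (since 59·24 = 1416).
(12 + 17) mod 24 = 5.

5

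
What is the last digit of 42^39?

Powers of 2 mod 10 repeat with period 4: 2, 4, 8, 6.
39 mod 4 = 3, so the last digit matches 2^3 = 8.

8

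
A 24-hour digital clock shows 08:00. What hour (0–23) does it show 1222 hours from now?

Dividing 1222 by 24 gives quotient 50 and remainder 22.
(8 + 22) mod 24 = 6.

6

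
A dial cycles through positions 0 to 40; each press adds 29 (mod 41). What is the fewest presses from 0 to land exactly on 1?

41 = 1·29 + 12
29 = 2·12 + 5
12 = 2·5 + 2
5 = 2·2 + 1
2 = 2·1 + 0
Back-substituting gives 29·17 ≡ 1 (mod 41).

17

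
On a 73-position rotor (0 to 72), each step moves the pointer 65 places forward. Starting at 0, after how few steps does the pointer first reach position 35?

The inverse of 65 mod 73 is 9 (since 65·9 = 585 ≡ 1).
So x ≡ 9·35 = 315 ≡ 23 (mod 73).

23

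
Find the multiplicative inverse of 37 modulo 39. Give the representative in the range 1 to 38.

39 = 1·37 + 2
37 = 18·2 + 1
2 = 2·1 + 0
Back-substituting gives 37·19 ≡ 1 (mod 39).

19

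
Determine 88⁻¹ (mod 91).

30

88·30 = 2640 = 29·91 + 1, so 88⁻¹ ≡ 30 (mod 91).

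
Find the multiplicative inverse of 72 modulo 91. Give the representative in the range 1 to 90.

72·67 = 4824 = 53·91 + 1, so 72⁻¹ ≡ 67 (mod 91).

67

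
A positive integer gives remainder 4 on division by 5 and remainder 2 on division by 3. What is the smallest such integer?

14

x ≡ 2 (mod 3) gives x ∈ {2, 5, 8, 11, 14}.
The first of these with x mod 5 = 4 is 14.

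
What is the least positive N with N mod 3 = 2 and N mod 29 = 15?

Since 29·2 ≡ 1 (mod 3), take x = 15 + 29·((2−15)·2 mod 3) = 15 + 29·1 = 44.
Check: 44 mod 3 = 2, 44 mod 29 = 15.

44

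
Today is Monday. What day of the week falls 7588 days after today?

7588 − 1084·7 = 0, so 7588 ≡ 0 (mod 7).
Monday + 0 days → Monday.

Monday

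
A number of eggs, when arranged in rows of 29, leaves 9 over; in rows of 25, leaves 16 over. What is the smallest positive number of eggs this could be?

x ≡ 16 (mod 25) gives x ∈ {16, 41, 66, 91, 116, 141, 166, 191, …}.
The first of these with x mod 29 = 9 is 241.

241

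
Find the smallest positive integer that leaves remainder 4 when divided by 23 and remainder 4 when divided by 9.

x ≡ 4 (mod 9) gives x ∈ {4}.
The first of these with x mod 23 = 4 is 4.

4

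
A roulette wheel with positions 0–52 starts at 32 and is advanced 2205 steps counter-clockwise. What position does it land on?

2205 − 41·53 = 32, so 2205 ≡ 32 (mod 53).
(32 − 32) mod 53 = 0.

0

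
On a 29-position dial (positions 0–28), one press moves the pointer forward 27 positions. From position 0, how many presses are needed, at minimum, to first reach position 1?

27·14 = 378 = 13·29 + 1, so 27⁻¹ ≡ 14 (mod 29).

14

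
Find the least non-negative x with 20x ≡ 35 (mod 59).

46

20⁻¹ ≡ 3 (mod 59) because 20·3 = 60 = 1·59 + 1.
So x ≡ 3·35 = 105 ≡ 46 (mod 59).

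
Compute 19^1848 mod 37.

10

Square-and-reduce mod 37: 19^1≡19, 19^2≡28, 19^4≡7, 19^8≡12, 19^16≡33, 19^32≡16, 19^64≡34, 19^128≡9, 19^256≡7, 19^512≡12, 19^1024≡33.
1848 = 8 + 16 + 32 + 256 + 512 + 1024, so 19^1848 ≡ 12·33·16·7·12·33 ≡ 10 (mod 37).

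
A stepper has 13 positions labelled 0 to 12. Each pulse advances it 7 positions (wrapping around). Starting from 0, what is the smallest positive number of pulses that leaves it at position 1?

2

13 = 1·7 + 6
7 = 1·6 + 1
6 = 6·1 + 0
Back-substituting gives 7·2 ≡ 1 (mod 13).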